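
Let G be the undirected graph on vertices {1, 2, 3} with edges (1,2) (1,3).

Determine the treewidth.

A width-1 tree decomposition is:
Bags: B1 = {1, 2}  B2 = {1, 3}
Tree: B1–B2
Each bag holds 2 vertices, so the decomposition has width 1, which upper-bounds the treewidth. G has an edge, so its treewidth is at least 1. Combining the bounds, tw(G) = 1.

1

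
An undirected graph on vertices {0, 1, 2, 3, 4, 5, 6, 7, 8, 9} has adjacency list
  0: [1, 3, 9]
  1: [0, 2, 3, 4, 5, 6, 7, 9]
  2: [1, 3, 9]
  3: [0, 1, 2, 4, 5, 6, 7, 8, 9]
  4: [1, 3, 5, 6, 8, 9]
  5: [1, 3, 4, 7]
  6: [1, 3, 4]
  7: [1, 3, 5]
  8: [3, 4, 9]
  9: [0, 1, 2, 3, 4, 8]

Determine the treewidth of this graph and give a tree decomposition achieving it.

Treewidth 3.
One optimal decomposition is:
Bags: B1 = {1, 3, 4, 9}  B2 = {1, 3, 4, 6}  B3 = {1, 2, 3, 9}  B4 = {3, 4, 8, 9}  B5 = {1, 3, 4, 5}  B6 = {0, 1, 3, 9}  B7 = {1, 3, 5, 7}
Tree: B1–B2, B1–B3, B1–B4, B1–B5, B3–B6, B5–B7

The largest bag has 4 vertices, giving width 3; this decomposition certifies tw(G) ≤ 3. For the lower bound, the 4 vertices {3, 4, 8, 9} are pairwise adjacent, and any tree decomposition puts a clique entirely inside one bag — forcing width ≥ 3. Therefore the treewidth is 3.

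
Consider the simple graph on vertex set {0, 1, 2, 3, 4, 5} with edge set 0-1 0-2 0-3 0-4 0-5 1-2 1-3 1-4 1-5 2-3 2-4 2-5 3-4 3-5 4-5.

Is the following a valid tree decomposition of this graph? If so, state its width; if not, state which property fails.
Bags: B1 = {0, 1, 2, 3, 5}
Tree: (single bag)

No — vertex 4 appears in no bag.

A tree decomposition must satisfy three properties: every vertex lies in some bag; for every edge, both endpoints lie together in some bag; and for every vertex, the bags containing it form a connected subtree. Here vertex 4 appears in no bag, so the decomposition is invalid.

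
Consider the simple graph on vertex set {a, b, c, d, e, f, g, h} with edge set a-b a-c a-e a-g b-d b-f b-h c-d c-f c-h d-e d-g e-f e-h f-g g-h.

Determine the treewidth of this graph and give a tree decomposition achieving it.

Every bag has size at most 5, so the width is 5 − 1 = 4 and tw(G) ≤ 4. For the lower bound: the 5 vertex sets {d,e}, {a,b}, {f,g}, {h}, {c} are disjoint, each induces a connected subgraph, and every pair is joined by at least one edge of G. Contracting each set to a single vertex therefore yields K_{5} as a minor, and since treewidth is minor-monotone, tw(G) ≥ tw(K_{5}) = 4. Therefore the treewidth is 4.

Treewidth 4.
Bags: B1 = {a, d, e, f, h}  B2 = {a, b, d, f, h}  B3 = {a, d, f, g, h}  B4 = {a, c, d, f, h}
Tree: B1–B2, B2–B3, B3–B4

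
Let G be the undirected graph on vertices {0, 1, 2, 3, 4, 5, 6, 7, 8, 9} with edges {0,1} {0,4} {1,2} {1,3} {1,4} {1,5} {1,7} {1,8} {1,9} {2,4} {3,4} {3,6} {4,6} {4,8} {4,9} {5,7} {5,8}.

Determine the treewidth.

2

A width-2 tree decomposition is:
Bags: B1 = {1, 4, 8}  B2 = {1, 3, 4}  B3 = {1, 5, 8}  B4 = {1, 5, 7}  B5 = {0, 1, 4}  B6 = {3, 4, 6}  B7 = {1, 2, 4}  B8 = {1, 4, 9}
Tree: B1–B2, B1–B3, B3–B4, B1–B5, B2–B6, B1–B7, B7–B8
Each bag holds 3 vertices, so the decomposition has width 2, which upper-bounds the treewidth. Conversely, {0, 1, 4} is a clique of size 3, and the vertices of any clique must share a bag in every tree decomposition; so some bag has ≥ 3 vertices and tw(G) ≥ 2. Therefore the treewidth is 2.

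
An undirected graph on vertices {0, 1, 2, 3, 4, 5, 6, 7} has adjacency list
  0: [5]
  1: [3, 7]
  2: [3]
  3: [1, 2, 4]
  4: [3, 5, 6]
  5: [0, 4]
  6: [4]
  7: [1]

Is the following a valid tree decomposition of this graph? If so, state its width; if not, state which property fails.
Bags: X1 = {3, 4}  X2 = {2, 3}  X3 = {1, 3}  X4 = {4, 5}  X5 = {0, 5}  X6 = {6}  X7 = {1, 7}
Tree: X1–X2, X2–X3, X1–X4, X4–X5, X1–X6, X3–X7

No — edge (4,6) lies in no bag.

A tree decomposition must satisfy three properties: every vertex lies in some bag; for every edge, both endpoints lie together in some bag; and for every vertex, the bags containing it form a connected subtree. Here edge (4,6) lies in no bag, so the decomposition is invalid.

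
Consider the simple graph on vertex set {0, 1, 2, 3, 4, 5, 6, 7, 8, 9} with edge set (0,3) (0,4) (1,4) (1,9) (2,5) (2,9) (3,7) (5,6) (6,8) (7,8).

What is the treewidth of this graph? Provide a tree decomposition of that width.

The largest bag has 3 vertices, giving width 2; this decomposition certifies tw(G) ≤ 2. The edges 0–3–7–8–6–5–2–9–1–4–0 form a cycle, so G is not a tree and its treewidth is at least 2. Therefore the treewidth is 2.

Treewidth 2.
One such decomposition:
Bags: B1 = {0, 3, 7}  B2 = {0, 7, 8}  B3 = {0, 6, 8}  B4 = {0, 5, 6}  B5 = {0, 2, 5}  B6 = {0, 2, 9}  B7 = {0, 1, 9}  B8 = {0, 1, 4}
Tree: B1–B2, B2–B3, B3–B4, B4–B5, B5–B6, B6–B7, B7–B8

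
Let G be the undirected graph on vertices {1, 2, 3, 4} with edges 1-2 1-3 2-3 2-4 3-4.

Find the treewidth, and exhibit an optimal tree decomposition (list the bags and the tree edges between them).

Treewidth 2.
One such decomposition:
Bags: B1 = {1, 2, 3}  B2 = {2, 3, 4}
Tree: B1–B2

The largest bag has 3 vertices, giving width 2; this decomposition certifies tw(G) ≤ 2. On the other hand G contains the 3-clique {1, 2, 3}. A clique must lie in a single bag of any decomposition, so no decomposition can have width below 2. Combining the bounds, tw(G) = 2.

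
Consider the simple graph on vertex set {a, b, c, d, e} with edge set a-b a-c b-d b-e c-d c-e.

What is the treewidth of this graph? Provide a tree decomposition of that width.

Treewidth 2.
One optimal decomposition is:
Bags: B1 = {a, b, c}  B2 = {b, c, e}  B3 = {b, c, d}
Tree: B1–B2, B2–B3

Each bag holds 3 vertices, so the decomposition has width 2, which upper-bounds the treewidth. For the lower bound, G contains the cycle c–a–b–e–c, so G is not a forest; only forests have treewidth ≤ 1, hence tw(G) ≥ 2. The upper and lower bounds meet at 2, so that is the treewidth.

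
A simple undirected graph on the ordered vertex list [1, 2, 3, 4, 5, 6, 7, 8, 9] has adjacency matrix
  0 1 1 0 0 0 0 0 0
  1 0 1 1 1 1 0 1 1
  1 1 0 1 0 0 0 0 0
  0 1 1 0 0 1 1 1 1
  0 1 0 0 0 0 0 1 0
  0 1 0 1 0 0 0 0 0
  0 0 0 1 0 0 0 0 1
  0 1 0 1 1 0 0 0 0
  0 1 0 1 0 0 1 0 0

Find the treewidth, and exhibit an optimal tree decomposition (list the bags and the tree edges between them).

The largest bag has 3 vertices, giving width 2; this decomposition certifies tw(G) ≤ 2. Conversely, {1, 2, 3} is a clique of size 3, and the vertices of any clique must share a bag in every tree decomposition; so some bag has ≥ 3 vertices and tw(G) ≥ 2. Hence tw(G) = 2 exactly.

Treewidth 2.
One optimal decomposition is:
Bags: B1 = {2, 4, 6}  B2 = {2, 3, 4}  B3 = {1, 2, 3}  B4 = {2, 4, 8}  B5 = {2, 4, 9}  B6 = {2, 5, 8}  B7 = {4, 7, 9}
Tree: B1–B2, B2–B3, B1–B4, B4–B5, B4–B6, B5–B7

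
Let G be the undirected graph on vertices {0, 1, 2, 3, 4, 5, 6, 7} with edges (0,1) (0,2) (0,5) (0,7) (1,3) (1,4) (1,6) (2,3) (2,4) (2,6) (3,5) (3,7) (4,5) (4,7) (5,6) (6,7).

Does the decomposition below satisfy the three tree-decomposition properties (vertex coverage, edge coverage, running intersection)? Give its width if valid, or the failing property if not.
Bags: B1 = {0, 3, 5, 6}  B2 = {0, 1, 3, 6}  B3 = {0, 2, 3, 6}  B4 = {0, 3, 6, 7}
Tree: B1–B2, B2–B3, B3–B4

A tree decomposition must satisfy three properties: every vertex lies in some bag; for every edge, both endpoints lie together in some bag; and for every vertex, the bags containing it form a connected subtree. Here vertex 4 appears in no bag, so the decomposition is invalid.

No — vertex 4 appears in no bag.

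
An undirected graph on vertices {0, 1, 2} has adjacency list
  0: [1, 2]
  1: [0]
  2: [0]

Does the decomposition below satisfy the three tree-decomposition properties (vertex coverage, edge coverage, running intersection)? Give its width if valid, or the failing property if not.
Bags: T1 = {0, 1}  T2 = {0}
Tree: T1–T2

No — vertex 2 appears in no bag.

A tree decomposition must satisfy three properties: every vertex lies in some bag; for every edge, both endpoints lie together in some bag; and for every vertex, the bags containing it form a connected subtree. Here vertex 2 appears in no bag, so the decomposition is invalid.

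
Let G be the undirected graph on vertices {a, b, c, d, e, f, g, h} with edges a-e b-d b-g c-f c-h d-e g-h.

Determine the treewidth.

A width-1 tree decomposition is:
Bags: B1 = {c, f}  B2 = {c, h}  B3 = {g, h}  B4 = {b, g}  B5 = {b, d}  B6 = {d, e}  B7 = {a, e}
Tree: B1–B2, B2–B3, B3–B4, B4–B5, B5–B6, B6–B7
The largest bag has 2 vertices, giving width 1; this decomposition certifies tw(G) ≤ 1. Since G has at least one edge (e.g. f–c), it is not an edgeless graph, so tw(G) ≥ 1. The upper and lower bounds meet at 1, so that is the treewidth.

1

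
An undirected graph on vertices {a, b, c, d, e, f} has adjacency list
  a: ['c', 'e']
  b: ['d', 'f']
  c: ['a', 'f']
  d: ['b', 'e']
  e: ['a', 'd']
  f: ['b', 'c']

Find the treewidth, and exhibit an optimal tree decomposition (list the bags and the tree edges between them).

Treewidth 2.
One such decomposition:
Bags: B1 = {b, d, e}  B2 = {a, b, e}  B3 = {a, b, c}  B4 = {b, c, f}
Tree: B1–B2, B2–B3, B3–B4

Every bag has size at most 3, so the width is 3 − 1 = 2 and tw(G) ≤ 2. For the lower bound, G contains the cycle b–d–e–a–c–f–b, so G is not a forest; only forests have treewidth ≤ 1, hence tw(G) ≥ 2. The upper and lower bounds meet at 2, so that is the treewidth.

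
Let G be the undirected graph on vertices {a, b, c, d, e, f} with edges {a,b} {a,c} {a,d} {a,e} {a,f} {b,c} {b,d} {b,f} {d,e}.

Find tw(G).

A width-2 tree decomposition is:
Bags: B1 = {a, d, e}  B2 = {a, b, d}  B3 = {a, b, c}  B4 = {a, b, f}
Tree: B1–B2, B2–B3, B3–B4
Every bag has size at most 3, so the width is 3 − 1 = 2 and tw(G) ≤ 2. On the other hand G contains the 3-clique {a, d, e}. A clique must lie in a single bag of any decomposition, so no decomposition can have width below 2. Hence tw(G) = 2 exactly.

2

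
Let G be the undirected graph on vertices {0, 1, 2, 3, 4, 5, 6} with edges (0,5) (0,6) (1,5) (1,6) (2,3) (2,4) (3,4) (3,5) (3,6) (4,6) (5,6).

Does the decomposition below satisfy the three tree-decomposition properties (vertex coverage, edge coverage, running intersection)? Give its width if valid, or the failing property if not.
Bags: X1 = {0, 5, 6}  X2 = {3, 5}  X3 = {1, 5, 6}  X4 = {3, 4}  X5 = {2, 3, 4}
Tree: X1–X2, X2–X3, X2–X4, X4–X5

No — edge (6,3) lies in no bag.

A tree decomposition must satisfy three properties: every vertex lies in some bag; for every edge, both endpoints lie together in some bag; and for every vertex, the bags containing it form a connected subtree. Here edge (6,3) lies in no bag, so the decomposition is invalid.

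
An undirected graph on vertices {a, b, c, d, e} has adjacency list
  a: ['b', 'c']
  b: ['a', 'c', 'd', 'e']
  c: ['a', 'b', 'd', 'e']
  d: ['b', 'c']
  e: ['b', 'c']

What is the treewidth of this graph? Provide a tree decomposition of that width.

Each bag holds 3 vertices, so the decomposition has width 2, which upper-bounds the treewidth. Conversely, {b, c, d} is a clique of size 3, and the vertices of any clique must share a bag in every tree decomposition; so some bag has ≥ 3 vertices and tw(G) ≥ 2. Therefore the treewidth is 2.

Treewidth 2.
One optimal decomposition is:
Bags: B1 = {b, c, e}  B2 = {a, b, c}  B3 = {b, c, d}
Tree: B1–B2, B2–B3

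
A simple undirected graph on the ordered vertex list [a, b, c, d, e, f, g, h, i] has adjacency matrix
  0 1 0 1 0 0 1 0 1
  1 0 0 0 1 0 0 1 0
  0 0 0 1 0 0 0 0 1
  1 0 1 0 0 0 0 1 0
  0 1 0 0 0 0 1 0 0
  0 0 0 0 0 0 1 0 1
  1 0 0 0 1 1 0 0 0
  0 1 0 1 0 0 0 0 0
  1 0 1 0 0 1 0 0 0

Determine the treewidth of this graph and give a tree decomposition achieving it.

Treewidth 3.
One optimal decomposition is:
Bags: B1 = {c, d, h, i}  B2 = {a, d, h, i}  B3 = {a, b, h, i}  B4 = {a, b, f, i}  B5 = {a, b, f, g}  B6 = {b, e, f, g}
Tree: B1–B2, B2–B3, B3–B4, B4–B5, B5–B6

The largest bag has 4 vertices, giving width 3; this decomposition certifies tw(G) ≤ 3. For the lower bound: the 4 vertex sets {c,d,h}, {i}, {a}, {b,e,f,g} are disjoint, each induces a connected subgraph, and every pair is joined by at least one edge of G. Contracting each set to a single vertex therefore yields K_{4} as a minor, and since treewidth is minor-monotone, tw(G) ≥ tw(K_{4}) = 3. The upper and lower bounds meet at 3, so that is the treewidth.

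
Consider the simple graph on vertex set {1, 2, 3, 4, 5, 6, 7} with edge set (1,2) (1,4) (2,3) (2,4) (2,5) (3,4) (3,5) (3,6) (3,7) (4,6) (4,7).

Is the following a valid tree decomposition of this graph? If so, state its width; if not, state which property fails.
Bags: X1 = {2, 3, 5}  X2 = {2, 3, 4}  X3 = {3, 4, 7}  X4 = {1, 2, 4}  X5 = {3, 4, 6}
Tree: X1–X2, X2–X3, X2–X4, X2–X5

Checking the three conditions: (i) the bags cover all of {1, 2, 3, 4, 5, 6, 7}; (ii) for each edge, some bag contains both endpoints; (iii) the bags containing any fixed vertex form a subtree. All hold, so the decomposition is valid with width 3 − 1 = 2.

Yes; width 2.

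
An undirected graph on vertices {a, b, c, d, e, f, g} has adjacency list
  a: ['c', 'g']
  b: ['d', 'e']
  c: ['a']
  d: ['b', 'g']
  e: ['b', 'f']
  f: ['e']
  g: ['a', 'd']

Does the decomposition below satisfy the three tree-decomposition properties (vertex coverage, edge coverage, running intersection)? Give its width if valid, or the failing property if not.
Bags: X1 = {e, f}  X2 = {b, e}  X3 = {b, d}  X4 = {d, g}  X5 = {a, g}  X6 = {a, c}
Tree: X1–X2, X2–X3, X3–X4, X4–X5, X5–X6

Yes; width 1.

Checking the three conditions: (i) the bags cover all of {a, b, c, d, e, f, g}; (ii) for each edge, some bag contains both endpoints; (iii) the bags containing any fixed vertex form a subtree. All hold, so the decomposition is valid with width 2 − 1 = 1.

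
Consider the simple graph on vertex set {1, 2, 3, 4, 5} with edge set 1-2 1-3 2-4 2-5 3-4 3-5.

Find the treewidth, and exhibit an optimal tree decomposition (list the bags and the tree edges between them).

Treewidth 2.
Bags: B1 = {2, 3, 5}  B2 = {1, 2, 3}  B3 = {2, 3, 4}
Tree: B1–B2, B2–B3

Every bag has size at most 3, so the width is 3 − 1 = 2 and tw(G) ≤ 2. For the lower bound, G contains the cycle 3–5–2–1–3, so G is not a forest; only forests have treewidth ≤ 1, hence tw(G) ≥ 2. Therefore the treewidth is 2.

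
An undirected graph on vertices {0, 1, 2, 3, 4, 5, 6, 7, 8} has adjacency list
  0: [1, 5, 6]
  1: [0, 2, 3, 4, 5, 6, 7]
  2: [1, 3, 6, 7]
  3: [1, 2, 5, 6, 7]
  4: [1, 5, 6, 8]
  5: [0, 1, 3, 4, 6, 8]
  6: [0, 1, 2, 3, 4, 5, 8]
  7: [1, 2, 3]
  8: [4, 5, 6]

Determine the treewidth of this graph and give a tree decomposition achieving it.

Treewidth 3.
Bags: B1 = {1, 3, 5, 6}  B2 = {1, 4, 5, 6}  B3 = {1, 2, 3, 6}  B4 = {0, 1, 5, 6}  B5 = {4, 5, 6, 8}  B6 = {1, 2, 3, 7}
Tree: B1–B2, B1–B3, B2–B4, B2–B5, B3–B6

The largest bag has 4 vertices, giving width 3; this decomposition certifies tw(G) ≤ 3. For the lower bound, the 4 vertices {4, 5, 6, 8} are pairwise adjacent, and any tree decomposition puts a clique entirely inside one bag — forcing width ≥ 3. Therefore the treewidth is 3.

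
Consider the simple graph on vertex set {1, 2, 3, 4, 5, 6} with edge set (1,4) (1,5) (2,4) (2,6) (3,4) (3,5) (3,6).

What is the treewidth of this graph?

2

A width-2 tree decomposition is:
Bags: B1 = {1, 3, 5}  B2 = {1, 3, 4}  B3 = {3, 4, 6}  B4 = {2, 4, 6}
Tree: B1–B2, B2–B3, B3–B4
The largest bag has 3 vertices, giving width 2; this decomposition certifies tw(G) ≤ 2. Since 5–1–4–3–5 is a cycle in G, G is not acyclic. Forests are exactly the graphs of treewidth ≤ 1, so tw(G) ≥ 2. Hence tw(G) = 2 exactly.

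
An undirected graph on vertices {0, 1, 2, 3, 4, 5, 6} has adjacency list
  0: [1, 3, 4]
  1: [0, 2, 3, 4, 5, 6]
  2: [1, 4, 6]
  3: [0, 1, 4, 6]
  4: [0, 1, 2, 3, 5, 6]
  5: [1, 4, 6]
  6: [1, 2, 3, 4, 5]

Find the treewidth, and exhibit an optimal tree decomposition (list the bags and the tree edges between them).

The largest bag has 4 vertices, giving width 3; this decomposition certifies tw(G) ≤ 3. For the lower bound, the 4 vertices {0, 1, 3, 4} are pairwise adjacent, and any tree decomposition puts a clique entirely inside one bag — forcing width ≥ 3. Combining the bounds, tw(G) = 3.

Treewidth 3.
One optimal decomposition is:
Bags: B1 = {0, 1, 3, 4}  B2 = {1, 3, 4, 6}  B3 = {1, 4, 5, 6}  B4 = {1, 2, 4, 6}
Tree: B1–B2, B2–B3, B3–B4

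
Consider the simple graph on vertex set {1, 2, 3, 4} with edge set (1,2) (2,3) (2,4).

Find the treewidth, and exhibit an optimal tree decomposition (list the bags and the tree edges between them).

Treewidth 1.
One such decomposition:
Bags: B1 = {1, 2}  B2 = {2, 4}  B3 = {2, 3}
Tree: B1–B2, B1–B3

Each bag holds 2 vertices, so the decomposition has width 1, which upper-bounds the treewidth. Since G has at least one edge (e.g. 2–1), it is not an edgeless graph, so tw(G) ≥ 1. The upper and lower bounds meet at 1, so that is the treewidth.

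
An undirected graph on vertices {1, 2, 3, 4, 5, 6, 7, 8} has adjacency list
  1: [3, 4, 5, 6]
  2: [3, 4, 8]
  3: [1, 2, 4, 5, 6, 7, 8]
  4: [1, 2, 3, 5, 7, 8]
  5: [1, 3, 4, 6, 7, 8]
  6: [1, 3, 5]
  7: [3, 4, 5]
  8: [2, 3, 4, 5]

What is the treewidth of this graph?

A width-3 tree decomposition is:
Bags: B1 = {2, 3, 4, 8}  B2 = {3, 4, 5, 8}  B3 = {1, 3, 4, 5}  B4 = {3, 4, 5, 7}  B5 = {1, 3, 5, 6}
Tree: B1–B2, B2–B3, B2–B4, B3–B5
Each bag holds 4 vertices, so the decomposition has width 3, which upper-bounds the treewidth. For the lower bound, the 4 vertices {2, 3, 4, 8} are pairwise adjacent, and any tree decomposition puts a clique entirely inside one bag — forcing width ≥ 3. Hence tw(G) = 3 exactly.

3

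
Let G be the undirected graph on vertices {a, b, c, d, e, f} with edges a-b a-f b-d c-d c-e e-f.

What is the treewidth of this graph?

A width-2 tree decomposition is:
Bags: B1 = {a, b, f}  B2 = {b, d, f}  B3 = {c, d, f}  B4 = {c, e, f}
Tree: B1–B2, B2–B3, B3–B4
Every bag has size at most 3, so the width is 3 − 1 = 2 and tw(G) ≤ 2. For the lower bound, G contains the cycle f–a–b–d–c–e–f, so G is not a forest; only forests have treewidth ≤ 1, hence tw(G) ≥ 2. Combining the bounds, tw(G) = 2.

2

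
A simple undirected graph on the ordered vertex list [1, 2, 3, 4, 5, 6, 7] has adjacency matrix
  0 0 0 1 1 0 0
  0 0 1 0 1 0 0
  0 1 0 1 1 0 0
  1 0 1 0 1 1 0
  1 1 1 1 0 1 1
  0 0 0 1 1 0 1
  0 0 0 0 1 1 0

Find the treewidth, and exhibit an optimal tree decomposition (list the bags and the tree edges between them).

Each bag holds 3 vertices, so the decomposition has width 2, which upper-bounds the treewidth. For the lower bound, the 3 vertices {2, 3, 5} are pairwise adjacent, and any tree decomposition puts a clique entirely inside one bag — forcing width ≥ 2. The upper and lower bounds meet at 2, so that is the treewidth.

Treewidth 2.
One such decomposition:
Bags: B1 = {1, 4, 5}  B2 = {4, 5, 6}  B3 = {3, 4, 5}  B4 = {5, 6, 7}  B5 = {2, 3, 5}
Tree: B1–B2, B2–B3, B2–B4, B3–B5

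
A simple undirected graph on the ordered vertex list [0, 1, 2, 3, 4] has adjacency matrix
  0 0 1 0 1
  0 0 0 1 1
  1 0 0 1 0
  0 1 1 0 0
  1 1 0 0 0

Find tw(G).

2

A width-2 tree decomposition is:
Bags: B1 = {1, 3, 4}  B2 = {0, 3, 4}  B3 = {0, 2, 3}
Tree: B1–B2, B2–B3
Every bag has size at most 3, so the width is 3 − 1 = 2 and tw(G) ≤ 2. The edges 3–1–4–0–2–3 form a cycle, so G is not a tree and its treewidth is at least 2. Hence tw(G) = 2 exactly.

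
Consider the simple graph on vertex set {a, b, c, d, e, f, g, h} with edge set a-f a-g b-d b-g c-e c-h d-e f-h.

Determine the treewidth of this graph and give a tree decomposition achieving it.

Treewidth 2.
Bags: B1 = {b, d, e}  B2 = {b, c, e}  B3 = {b, c, h}  B4 = {b, f, h}  B5 = {a, b, f}  B6 = {a, b, g}
Tree: B1–B2, B2–B3, B3–B4, B4–B5, B5–B6

The largest bag has 3 vertices, giving width 2; this decomposition certifies tw(G) ≤ 2. Since b–d–e–c–h–f–a–g–b is a cycle in G, G is not acyclic. Forests are exactly the graphs of treewidth ≤ 1, so tw(G) ≥ 2. The upper and lower bounds meet at 2, so that is the treewidth.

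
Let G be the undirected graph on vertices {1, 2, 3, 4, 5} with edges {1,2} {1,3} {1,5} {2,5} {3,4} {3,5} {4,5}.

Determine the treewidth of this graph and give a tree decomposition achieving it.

Treewidth 2.
One optimal decomposition is:
Bags: B1 = {1, 2, 5}  B2 = {1, 3, 5}  B3 = {3, 4, 5}
Tree: B1–B2, B2–B3

Each bag holds 3 vertices, so the decomposition has width 2, which upper-bounds the treewidth. Conversely, {1, 2, 5} is a clique of size 3, and the vertices of any clique must share a bag in every tree decomposition; so some bag has ≥ 3 vertices and tw(G) ≥ 2. Therefore the treewidth is 2.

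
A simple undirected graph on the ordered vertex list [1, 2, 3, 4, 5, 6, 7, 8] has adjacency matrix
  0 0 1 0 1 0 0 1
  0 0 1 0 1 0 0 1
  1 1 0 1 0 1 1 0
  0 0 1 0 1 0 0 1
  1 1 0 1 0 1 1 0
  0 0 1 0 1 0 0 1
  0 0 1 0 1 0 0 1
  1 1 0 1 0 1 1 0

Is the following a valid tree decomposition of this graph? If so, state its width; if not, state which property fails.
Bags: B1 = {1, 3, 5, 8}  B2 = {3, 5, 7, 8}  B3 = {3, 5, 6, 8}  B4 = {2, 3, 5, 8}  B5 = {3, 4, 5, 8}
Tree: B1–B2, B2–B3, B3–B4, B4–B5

Checking the three conditions: (i) the bags cover all of {1, 2, 3, 4, 5, 6, 7, 8}; (ii) for each edge, some bag contains both endpoints; (iii) the bags containing any fixed vertex form a subtree. All hold, so the decomposition is valid with width 4 − 1 = 3.

Yes; width 3.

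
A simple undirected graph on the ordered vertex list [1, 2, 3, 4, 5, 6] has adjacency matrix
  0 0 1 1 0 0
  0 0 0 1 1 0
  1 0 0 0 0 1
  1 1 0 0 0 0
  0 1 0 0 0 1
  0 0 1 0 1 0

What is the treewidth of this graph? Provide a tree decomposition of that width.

Every bag has size at most 3, so the width is 3 − 1 = 2 and tw(G) ≤ 2. For the lower bound, G contains the cycle 2–5–6–3–1–4–2, so G is not a forest; only forests have treewidth ≤ 1, hence tw(G) ≥ 2. Combining the bounds, tw(G) = 2.

Treewidth 2.
One optimal decomposition is:
Bags: B1 = {2, 5, 6}  B2 = {2, 3, 6}  B3 = {1, 2, 3}  B4 = {1, 2, 4}
Tree: B1–B2, B2–B3, B3–B4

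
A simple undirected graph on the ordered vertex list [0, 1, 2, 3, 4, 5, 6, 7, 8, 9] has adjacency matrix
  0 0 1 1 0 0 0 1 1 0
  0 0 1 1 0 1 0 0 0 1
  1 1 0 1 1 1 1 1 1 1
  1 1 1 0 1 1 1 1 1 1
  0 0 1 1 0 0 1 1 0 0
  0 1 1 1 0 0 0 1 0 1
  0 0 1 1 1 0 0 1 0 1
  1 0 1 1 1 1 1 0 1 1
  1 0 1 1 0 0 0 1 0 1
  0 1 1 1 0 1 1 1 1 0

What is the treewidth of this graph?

4

A width-4 tree decomposition is:
Bags: B1 = {2, 3, 6, 7, 9}  B2 = {2, 3, 7, 8, 9}  B3 = {2, 3, 4, 6, 7}  B4 = {2, 3, 5, 7, 9}  B5 = {1, 2, 3, 5, 9}  B6 = {0, 2, 3, 7, 8}
Tree: B1–B2, B1–B3, B2–B4, B4–B5, B2–B6
Each bag holds 5 vertices, so the decomposition has width 4, which upper-bounds the treewidth. On the other hand G contains the 5-clique {1, 2, 3, 5, 9}. A clique must lie in a single bag of any decomposition, so no decomposition can have width below 4. The upper and lower bounds meet at 4, so that is the treewidth.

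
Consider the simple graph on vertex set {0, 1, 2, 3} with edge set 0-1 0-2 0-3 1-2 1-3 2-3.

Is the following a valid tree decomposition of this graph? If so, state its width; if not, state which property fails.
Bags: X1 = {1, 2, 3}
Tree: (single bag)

A tree decomposition must satisfy three properties: every vertex lies in some bag; for every edge, both endpoints lie together in some bag; and for every vertex, the bags containing it form a connected subtree. Here vertex 0 appears in no bag, so the decomposition is invalid.

No — vertex 0 appears in no bag.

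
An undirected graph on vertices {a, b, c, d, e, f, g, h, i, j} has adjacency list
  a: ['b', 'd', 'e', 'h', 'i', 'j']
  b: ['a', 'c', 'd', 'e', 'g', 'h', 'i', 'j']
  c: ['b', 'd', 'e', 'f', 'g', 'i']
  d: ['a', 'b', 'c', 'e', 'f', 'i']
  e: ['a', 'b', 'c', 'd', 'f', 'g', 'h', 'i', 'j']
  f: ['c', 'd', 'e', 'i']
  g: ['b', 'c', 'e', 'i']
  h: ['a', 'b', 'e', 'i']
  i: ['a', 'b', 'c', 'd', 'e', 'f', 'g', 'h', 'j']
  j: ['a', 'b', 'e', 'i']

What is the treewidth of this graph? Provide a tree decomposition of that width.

Treewidth 4.
One such decomposition:
Bags: B1 = {b, c, d, e, i}  B2 = {a, b, d, e, i}  B3 = {b, c, e, g, i}  B4 = {c, d, e, f, i}  B5 = {a, b, e, i, j}  B6 = {a, b, e, h, i}
Tree: B1–B2, B1–B3, B1–B4, B2–B5, B5–B6

Every bag has size at most 5, so the width is 5 − 1 = 4 and tw(G) ≤ 4. On the other hand G contains the 5-clique {c, d, e, f, i}. A clique must lie in a single bag of any decomposition, so no decomposition can have width below 4. The upper and lower bounds meet at 4, so that is the treewidth.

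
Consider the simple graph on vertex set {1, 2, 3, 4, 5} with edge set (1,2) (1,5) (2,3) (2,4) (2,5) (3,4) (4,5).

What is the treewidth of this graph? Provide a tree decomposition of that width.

Treewidth 2.
Bags: B1 = {1, 2, 5}  B2 = {2, 4, 5}  B3 = {2, 3, 4}
Tree: B1–B2, B2–B3

The largest bag has 3 vertices, giving width 2; this decomposition certifies tw(G) ≤ 2. On the other hand G contains the 3-clique {1, 2, 5}. A clique must lie in a single bag of any decomposition, so no decomposition can have width below 2. The upper and lower bounds meet at 2, so that is the treewidth.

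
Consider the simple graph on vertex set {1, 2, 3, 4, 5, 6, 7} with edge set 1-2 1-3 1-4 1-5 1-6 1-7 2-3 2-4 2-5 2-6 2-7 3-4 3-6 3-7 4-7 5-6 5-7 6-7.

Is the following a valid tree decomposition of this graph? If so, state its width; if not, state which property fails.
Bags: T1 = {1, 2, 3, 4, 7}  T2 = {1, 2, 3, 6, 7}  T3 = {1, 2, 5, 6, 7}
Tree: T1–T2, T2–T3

Yes; width 4.

Every vertex of G appears in some bag (union = {1, 2, 3, 4, 5, 6, 7}); every edge is covered by a bag; and for each vertex v the set of bags containing v is connected in the bag tree. The decomposition is therefore valid. The largest bag has 5 vertices, so the width is 4.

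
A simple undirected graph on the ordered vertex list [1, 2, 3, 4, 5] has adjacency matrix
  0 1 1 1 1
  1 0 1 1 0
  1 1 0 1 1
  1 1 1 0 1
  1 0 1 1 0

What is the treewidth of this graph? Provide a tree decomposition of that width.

The largest bag has 4 vertices, giving width 3; this decomposition certifies tw(G) ≤ 3. On the other hand G contains the 4-clique {1, 2, 3, 4}. A clique must lie in a single bag of any decomposition, so no decomposition can have width below 3. The upper and lower bounds meet at 3, so that is the treewidth.

Treewidth 3.
One such decomposition:
Bags: B1 = {1, 3, 4, 5}  B2 = {1, 2, 3, 4}
Tree: B1–B2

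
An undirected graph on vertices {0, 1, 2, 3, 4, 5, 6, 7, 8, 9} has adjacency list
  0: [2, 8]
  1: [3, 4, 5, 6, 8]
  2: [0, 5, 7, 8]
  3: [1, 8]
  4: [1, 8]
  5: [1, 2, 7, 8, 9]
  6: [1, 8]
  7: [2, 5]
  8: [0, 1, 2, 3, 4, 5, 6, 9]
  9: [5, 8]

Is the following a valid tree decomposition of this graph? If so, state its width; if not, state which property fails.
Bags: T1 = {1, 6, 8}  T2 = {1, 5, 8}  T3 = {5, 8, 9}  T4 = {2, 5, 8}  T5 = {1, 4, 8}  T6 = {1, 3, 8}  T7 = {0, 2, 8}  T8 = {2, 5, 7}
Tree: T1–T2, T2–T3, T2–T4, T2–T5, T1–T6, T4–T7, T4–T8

Yes; width 2.

Checking the three conditions: (i) the bags cover all of {0, 1, 2, 3, 4, 5, 6, 7, 8, 9}; (ii) for each edge, some bag contains both endpoints; (iii) the bags containing any fixed vertex form a subtree. All hold, so the decomposition is valid with width 3 − 1 = 2.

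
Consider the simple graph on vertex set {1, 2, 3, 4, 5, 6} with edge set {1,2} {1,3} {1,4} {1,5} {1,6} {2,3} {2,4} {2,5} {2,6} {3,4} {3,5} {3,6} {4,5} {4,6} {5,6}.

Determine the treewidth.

A width-5 tree decomposition is:
Bags: B1 = {1, 2, 3, 4, 5, 6}
Tree: (single bag)
With just one bag of size 6, the width is 6 − 1 = 5, so tw(G) ≤ 5. Conversely, {1, 2, 3, 4, 5, 6} is a clique of size 6, and the vertices of any clique must share a bag in every tree decomposition; so some bag has ≥ 6 vertices and tw(G) ≥ 5. Combining the bounds, tw(G) = 5.

5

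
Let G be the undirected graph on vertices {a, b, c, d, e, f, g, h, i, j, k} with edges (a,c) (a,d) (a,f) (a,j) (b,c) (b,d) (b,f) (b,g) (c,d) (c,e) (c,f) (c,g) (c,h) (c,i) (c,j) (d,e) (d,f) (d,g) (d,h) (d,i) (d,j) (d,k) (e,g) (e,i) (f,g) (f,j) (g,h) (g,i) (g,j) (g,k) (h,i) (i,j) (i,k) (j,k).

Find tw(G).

4

A width-4 tree decomposition is:
Bags: B1 = {c, d, g, i, j}  B2 = {c, d, f, g, j}  B3 = {c, d, e, g, i}  B4 = {d, g, i, j, k}  B5 = {b, c, d, f, g}  B6 = {c, d, g, h, i}  B7 = {a, c, d, f, j}
Tree: B1–B2, B1–B3, B1–B4, B2–B5, B3–B6, B2–B7
Every bag has size at most 5, so the width is 5 − 1 = 4 and tw(G) ≤ 4. On the other hand G contains the 5-clique {c, d, f, g, j}. A clique must lie in a single bag of any decomposition, so no decomposition can have width below 4. Combining the bounds, tw(G) = 4.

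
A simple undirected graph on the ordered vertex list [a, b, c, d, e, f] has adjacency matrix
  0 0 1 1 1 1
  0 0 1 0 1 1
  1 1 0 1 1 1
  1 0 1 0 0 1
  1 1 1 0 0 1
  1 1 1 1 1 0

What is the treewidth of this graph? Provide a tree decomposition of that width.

Treewidth 3.
One such decomposition:
Bags: B1 = {a, c, e, f}  B2 = {b, c, e, f}  B3 = {a, c, d, f}
Tree: B1–B2, B1–B3

The largest bag has 4 vertices, giving width 3; this decomposition certifies tw(G) ≤ 3. For the lower bound, the 4 vertices {a, c, d, f} are pairwise adjacent, and any tree decomposition puts a clique entirely inside one bag — forcing width ≥ 3. Therefore the treewidth is 3.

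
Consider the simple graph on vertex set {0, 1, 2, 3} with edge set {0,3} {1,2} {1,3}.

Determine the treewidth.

A width-1 tree decomposition is:
Bags: B1 = {0, 3}  B2 = {1, 3}  B3 = {1, 2}
Tree: B1–B2, B2–B3
The largest bag has 2 vertices, giving width 1; this decomposition certifies tw(G) ≤ 1. Any graph with an edge has treewidth ≥ 1, and G has the edge 0–3. Hence tw(G) = 1 exactly.

1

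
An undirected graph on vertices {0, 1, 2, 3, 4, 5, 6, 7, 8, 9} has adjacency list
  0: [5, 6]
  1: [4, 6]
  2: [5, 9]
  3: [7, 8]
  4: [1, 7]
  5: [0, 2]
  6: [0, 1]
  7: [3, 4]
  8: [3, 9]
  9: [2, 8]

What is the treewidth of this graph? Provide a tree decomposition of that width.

Treewidth 2.
One optimal decomposition is:
Bags: B1 = {0, 5, 6}  B2 = {1, 5, 6}  B3 = {1, 4, 5}  B4 = {4, 5, 7}  B5 = {3, 5, 7}  B6 = {3, 5, 8}  B7 = {5, 8, 9}  B8 = {2, 5, 9}
Tree: B1–B2, B2–B3, B3–B4, B4–B5, B5–B6, B6–B7, B7–B8

The largest bag has 3 vertices, giving width 2; this decomposition certifies tw(G) ≤ 2. For the lower bound, G contains the cycle 5–0–6–1–4–7–3–8–9–2–5, so G is not a forest; only forests have treewidth ≤ 1, hence tw(G) ≥ 2. The upper and lower bounds meet at 2, so that is the treewidth.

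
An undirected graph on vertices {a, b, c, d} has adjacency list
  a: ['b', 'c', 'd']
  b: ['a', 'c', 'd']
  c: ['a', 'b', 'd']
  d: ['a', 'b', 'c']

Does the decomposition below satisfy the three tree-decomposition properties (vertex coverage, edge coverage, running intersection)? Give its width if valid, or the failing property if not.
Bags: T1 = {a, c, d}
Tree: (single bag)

No — vertex b appears in no bag.

A tree decomposition must satisfy three properties: every vertex lies in some bag; for every edge, both endpoints lie together in some bag; and for every vertex, the bags containing it form a connected subtree. Here vertex b appears in no bag, so the decomposition is invalid.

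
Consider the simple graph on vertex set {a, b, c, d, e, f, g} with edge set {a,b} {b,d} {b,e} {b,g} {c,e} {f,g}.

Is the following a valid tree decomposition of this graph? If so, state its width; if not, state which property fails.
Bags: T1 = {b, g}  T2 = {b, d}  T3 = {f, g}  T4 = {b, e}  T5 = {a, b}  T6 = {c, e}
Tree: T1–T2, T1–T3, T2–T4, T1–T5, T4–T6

Yes; width 1.

Every vertex of G appears in some bag (union = {a, b, c, d, e, f, g}); every edge is covered by a bag; and for each vertex v the set of bags containing v is connected in the bag tree. The decomposition is therefore valid. The largest bag has 2 vertices, so the width is 1.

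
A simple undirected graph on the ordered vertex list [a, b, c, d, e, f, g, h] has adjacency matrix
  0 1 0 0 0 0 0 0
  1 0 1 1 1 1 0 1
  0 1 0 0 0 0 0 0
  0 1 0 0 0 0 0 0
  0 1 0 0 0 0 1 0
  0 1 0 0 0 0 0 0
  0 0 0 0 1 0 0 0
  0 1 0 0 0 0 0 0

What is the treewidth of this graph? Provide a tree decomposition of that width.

Treewidth 1.
One such decomposition:
Bags: B1 = {b, h}  B2 = {a, b}  B3 = {b, e}  B4 = {b, d}  B5 = {e, g}  B6 = {b, c}  B7 = {b, f}
Tree: B1–B2, B2–B3, B3–B4, B3–B5, B4–B6, B3–B7

Every bag has size at most 2, so the width is 2 − 1 = 1 and tw(G) ≤ 1. G has an edge, so its treewidth is at least 1. Hence tw(G) = 1 exactly.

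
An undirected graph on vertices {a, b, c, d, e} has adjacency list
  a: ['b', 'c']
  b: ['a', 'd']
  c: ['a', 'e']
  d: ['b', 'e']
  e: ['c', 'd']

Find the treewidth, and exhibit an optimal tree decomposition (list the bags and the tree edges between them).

Each bag holds 3 vertices, so the decomposition has width 2, which upper-bounds the treewidth. The edges b–d–e–c–a–b form a cycle, so G is not a tree and its treewidth is at least 2. Combining the bounds, tw(G) = 2.

Treewidth 2.
Bags: B1 = {b, d, e}  B2 = {b, c, e}  B3 = {a, b, c}
Tree: B1–B2, B2–B3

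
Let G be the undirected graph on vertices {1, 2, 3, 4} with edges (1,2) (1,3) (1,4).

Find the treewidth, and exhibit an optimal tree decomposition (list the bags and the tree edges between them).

Every bag has size at most 2, so the width is 2 − 1 = 1 and tw(G) ≤ 1. Any graph with an edge has treewidth ≥ 1, and G has the edge 4–1. Hence tw(G) = 1 exactly.

Treewidth 1.
One optimal decomposition is:
Bags: B1 = {1, 4}  B2 = {1, 3}  B3 = {1, 2}
Tree: B1–B2, B1–B3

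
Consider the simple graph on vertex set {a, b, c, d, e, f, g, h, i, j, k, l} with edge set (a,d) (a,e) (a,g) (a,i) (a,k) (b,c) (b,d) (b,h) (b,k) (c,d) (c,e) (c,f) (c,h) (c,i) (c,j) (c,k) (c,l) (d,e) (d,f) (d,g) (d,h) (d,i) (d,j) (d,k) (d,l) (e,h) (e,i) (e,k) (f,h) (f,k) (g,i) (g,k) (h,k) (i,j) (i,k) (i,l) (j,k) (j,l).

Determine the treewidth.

4

A width-4 tree decomposition is:
Bags: B1 = {a, d, e, i, k}  B2 = {c, d, e, i, k}  B3 = {a, d, g, i, k}  B4 = {c, d, e, h, k}  B5 = {c, d, i, j, k}  B6 = {c, d, i, j, l}  B7 = {c, d, f, h, k}  B8 = {b, c, d, h, k}
Tree: B1–B2, B1–B3, B2–B4, B2–B5, B5–B6, B4–B7, B4–B8
Each bag holds 5 vertices, so the decomposition has width 4, which upper-bounds the treewidth. For the lower bound, the 5 vertices {c, d, i, j, l} are pairwise adjacent, and any tree decomposition puts a clique entirely inside one bag — forcing width ≥ 4. The upper and lower bounds meet at 4, so that is the treewidth.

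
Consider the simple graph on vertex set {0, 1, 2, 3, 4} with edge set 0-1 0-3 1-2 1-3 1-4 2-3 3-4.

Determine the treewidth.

A width-2 tree decomposition is:
Bags: B1 = {0, 1, 3}  B2 = {1, 3, 4}  B3 = {1, 2, 3}
Tree: B1–B2, B2–B3
Every bag has size at most 3, so the width is 3 − 1 = 2 and tw(G) ≤ 2. For the lower bound, the 3 vertices {0, 1, 3} are pairwise adjacent, and any tree decomposition puts a clique entirely inside one bag — forcing width ≥ 2. Combining the bounds, tw(G) = 2.

2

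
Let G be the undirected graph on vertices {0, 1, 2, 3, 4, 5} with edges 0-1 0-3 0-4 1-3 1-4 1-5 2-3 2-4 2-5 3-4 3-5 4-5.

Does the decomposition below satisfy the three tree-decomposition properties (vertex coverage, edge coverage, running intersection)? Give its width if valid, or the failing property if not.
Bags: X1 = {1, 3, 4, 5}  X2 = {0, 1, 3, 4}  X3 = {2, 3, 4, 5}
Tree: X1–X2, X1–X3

Every vertex of G appears in some bag (union = {0, 1, 2, 3, 4, 5}); every edge is covered by a bag; and for each vertex v the set of bags containing v is connected in the bag tree. The decomposition is therefore valid. The largest bag has 4 vertices, so the width is 3.

Yes; width 3.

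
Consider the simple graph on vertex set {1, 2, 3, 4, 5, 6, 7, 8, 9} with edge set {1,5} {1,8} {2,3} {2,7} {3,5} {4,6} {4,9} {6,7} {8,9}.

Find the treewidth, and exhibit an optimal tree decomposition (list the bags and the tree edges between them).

Each bag holds 3 vertices, so the decomposition has width 2, which upper-bounds the treewidth. Since 5–1–8–9–4–6–7–2–3–5 is a cycle in G, G is not acyclic. Forests are exactly the graphs of treewidth ≤ 1, so tw(G) ≥ 2. Combining the bounds, tw(G) = 2.

Treewidth 2.
Bags: B1 = {1, 5, 8}  B2 = {5, 8, 9}  B3 = {4, 5, 9}  B4 = {4, 5, 6}  B5 = {5, 6, 7}  B6 = {2, 5, 7}  B7 = {2, 3, 5}
Tree: B1–B2, B2–B3, B3–B4, B4–B5, B5–B6, B6–B7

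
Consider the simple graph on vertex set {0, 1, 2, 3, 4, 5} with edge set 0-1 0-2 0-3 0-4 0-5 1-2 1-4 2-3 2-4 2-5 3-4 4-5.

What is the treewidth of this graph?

3

A width-3 tree decomposition is:
Bags: B1 = {0, 2, 3, 4}  B2 = {0, 2, 4, 5}  B3 = {0, 1, 2, 4}
Tree: B1–B2, B1–B3
Every bag has size at most 4, so the width is 4 − 1 = 3 and tw(G) ≤ 3. On the other hand G contains the 4-clique {0, 1, 2, 4}. A clique must lie in a single bag of any decomposition, so no decomposition can have width below 3. Therefore the treewidth is 3.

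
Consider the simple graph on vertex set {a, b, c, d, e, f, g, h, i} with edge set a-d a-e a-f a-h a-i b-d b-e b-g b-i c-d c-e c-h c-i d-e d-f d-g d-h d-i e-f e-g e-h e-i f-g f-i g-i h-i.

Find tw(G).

4

A width-4 tree decomposition is:
Bags: B1 = {c, d, e, h, i}  B2 = {a, d, e, h, i}  B3 = {a, d, e, f, i}  B4 = {d, e, f, g, i}  B5 = {b, d, e, g, i}
Tree: B1–B2, B2–B3, B3–B4, B4–B5
Every bag has size at most 5, so the width is 5 − 1 = 4 and tw(G) ≤ 4. Conversely, {c, d, e, h, i} is a clique of size 5, and the vertices of any clique must share a bag in every tree decomposition; so some bag has ≥ 5 vertices and tw(G) ≥ 4. Combining the bounds, tw(G) = 4.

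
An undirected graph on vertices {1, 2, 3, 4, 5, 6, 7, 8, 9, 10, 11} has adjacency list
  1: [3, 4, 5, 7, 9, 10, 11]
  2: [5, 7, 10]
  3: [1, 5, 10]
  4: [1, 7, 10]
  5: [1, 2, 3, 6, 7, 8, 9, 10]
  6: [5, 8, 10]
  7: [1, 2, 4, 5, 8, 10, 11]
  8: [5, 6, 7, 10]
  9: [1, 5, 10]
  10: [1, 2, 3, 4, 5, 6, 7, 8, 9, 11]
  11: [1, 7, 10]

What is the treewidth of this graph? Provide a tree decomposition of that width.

Every bag has size at most 4, so the width is 4 − 1 = 3 and tw(G) ≤ 3. Conversely, {1, 7, 10, 11} is a clique of size 4, and the vertices of any clique must share a bag in every tree decomposition; so some bag has ≥ 4 vertices and tw(G) ≥ 3. Combining the bounds, tw(G) = 3.

Treewidth 3.
One optimal decomposition is:
Bags: B1 = {1, 5, 7, 10}  B2 = {5, 7, 8, 10}  B3 = {1, 4, 7, 10}  B4 = {5, 6, 8, 10}  B5 = {1, 7, 10, 11}  B6 = {1, 3, 5, 10}  B7 = {2, 5, 7, 10}  B8 = {1, 5, 9, 10}
Tree: B1–B2, B1–B3, B2–B4, B1–B5, B1–B6, B1–B7, B1–B8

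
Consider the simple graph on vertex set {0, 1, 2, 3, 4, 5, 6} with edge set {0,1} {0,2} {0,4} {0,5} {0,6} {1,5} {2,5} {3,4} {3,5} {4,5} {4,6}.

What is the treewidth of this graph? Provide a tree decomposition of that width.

Every bag has size at most 3, so the width is 3 − 1 = 2 and tw(G) ≤ 2. On the other hand G contains the 3-clique {0, 1, 5}. A clique must lie in a single bag of any decomposition, so no decomposition can have width below 2. The upper and lower bounds meet at 2, so that is the treewidth.

Treewidth 2.
One such decomposition:
Bags: B1 = {0, 1, 5}  B2 = {0, 4, 5}  B3 = {0, 2, 5}  B4 = {0, 4, 6}  B5 = {3, 4, 5}
Tree: B1–B2, B2–B3, B2–B4, B2–B5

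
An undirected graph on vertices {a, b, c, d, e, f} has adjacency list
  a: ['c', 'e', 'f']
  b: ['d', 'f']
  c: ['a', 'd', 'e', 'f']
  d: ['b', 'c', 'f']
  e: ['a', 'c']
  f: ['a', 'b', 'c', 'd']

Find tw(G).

A width-2 tree decomposition is:
Bags: B1 = {c, d, f}  B2 = {b, d, f}  B3 = {a, c, f}  B4 = {a, c, e}
Tree: B1–B2, B1–B3, B3–B4
Each bag holds 3 vertices, so the decomposition has width 2, which upper-bounds the treewidth. For the lower bound, the 3 vertices {a, c, e} are pairwise adjacent, and any tree decomposition puts a clique entirely inside one bag — forcing width ≥ 2. Hence tw(G) = 2 exactly.

2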